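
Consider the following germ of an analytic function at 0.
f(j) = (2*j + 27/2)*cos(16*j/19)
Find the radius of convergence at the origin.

The factor cos(16*j/19) is entire and contributes no finite singular point.
The polynomial part has no poles.
No finite singular points: the Taylor series at 0 converges everywhere.

The radius of convergence is infinite.


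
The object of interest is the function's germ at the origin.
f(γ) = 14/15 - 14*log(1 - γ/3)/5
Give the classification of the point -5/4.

The point is a regular point.

There is no denominator, hence no pole anywhere.
Branch term log(1 - γ/(3)): argument at -5/4 is 17/12, nonzero, so -5/4 is not its branch point (a point on a principal cut is still regular for the continued germ).
So the germ continues analytically to -5/4.


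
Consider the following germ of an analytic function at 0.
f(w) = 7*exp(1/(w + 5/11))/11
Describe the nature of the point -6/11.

There is no denominator, hence no pole anywhere.
The essential point of exp(1/(w - (-5/11))) is -5/11, not -6/11.
So the germ continues analytically to -6/11.

The point is a regular point.


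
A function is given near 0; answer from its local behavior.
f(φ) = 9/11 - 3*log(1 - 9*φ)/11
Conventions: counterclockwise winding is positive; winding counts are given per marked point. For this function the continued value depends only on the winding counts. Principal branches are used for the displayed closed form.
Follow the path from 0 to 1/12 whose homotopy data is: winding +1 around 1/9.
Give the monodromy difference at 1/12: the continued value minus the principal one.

The rational part is single-valued and drops out of the difference; each branch term changes only by its own monodromy.
(-3/11)*log(1 - φ/(1/9)): each positive loop around 1/9 adds 2*pi*i to the log, so winding +1 contributes (-3/11)*(1)*2*pi*i = -(6/11)*pi*i.
Summing the contributions at φ = 1/12 gives -(6/11)*pi*i.

Continued minus principal equals -(6/11)*pi*i.


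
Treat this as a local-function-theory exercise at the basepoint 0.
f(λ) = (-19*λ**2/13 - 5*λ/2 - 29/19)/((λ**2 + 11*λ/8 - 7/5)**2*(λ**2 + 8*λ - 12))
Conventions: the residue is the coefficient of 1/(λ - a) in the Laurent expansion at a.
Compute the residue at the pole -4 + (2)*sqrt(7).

The residue is -502100/6244407 - (9518300/305975943)*sqrt(7).

The factor λ**2 + 8*λ - 12 splits as (λ - a)(λ - a') with a = -4 + (2)*sqrt(7), a' = -4 - (2)*sqrt(7). At the order-1 pole a set g(λ) = (λ - a)*f(λ) = [(-19*λ**2/13 - 5*λ/2 - 29/19)/(λ**2 + 11*λ/8 - 7/5)**2] / (λ - a').
Simple pole: residue = g(a) at a = -4 + (2)*sqrt(7), which is -502100/6244407 - (9518300/305975943)*sqrt(7).


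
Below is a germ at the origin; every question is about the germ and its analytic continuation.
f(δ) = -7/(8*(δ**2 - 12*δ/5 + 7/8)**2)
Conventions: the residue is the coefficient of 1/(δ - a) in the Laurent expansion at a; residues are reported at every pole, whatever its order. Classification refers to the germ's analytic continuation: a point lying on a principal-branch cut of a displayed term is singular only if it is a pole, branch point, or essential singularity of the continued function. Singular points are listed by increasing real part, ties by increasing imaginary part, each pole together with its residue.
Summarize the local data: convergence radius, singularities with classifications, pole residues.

Radius of convergence at 0: 6/5 - (1/20)*sqrt(226).
At 6/5 - (1/20)*sqrt(226): a pole of order 2; residue -(875/25538)*sqrt(226).
At 6/5 + (1/20)*sqrt(226): a pole of order 2; residue (875/25538)*sqrt(226).

Denominator factor (δ**2 - 12*δ/5 + 7/8)^2: discriminant 113/50, real irrational roots 6/5 + (1/20)*sqrt(226) and 6/5 - (1/20)*sqrt(226); poles of order 2, moduli 6/5 + (1/20)*sqrt(226) and 6/5 - (1/20)*sqrt(226).
The radius of convergence is the smallest modulus among the singular points: 6/5 - (1/20)*sqrt(226).
The factor δ**2 - 12*δ/5 + 7/8 splits as (δ - a)(δ - a') with a = 6/5 - (1/20)*sqrt(226), a' = 6/5 + (1/20)*sqrt(226). At the order-2 pole a set g(δ) = (δ - a)^2*f(δ) = [-7/8] / (δ - a')^2.
Order-2 pole: residue = g'(a); g'(6/5 - (1/20)*sqrt(226)) = -(875/25538)*sqrt(226), so the residue is -(875/25538)*sqrt(226).
The factor δ**2 - 12*δ/5 + 7/8 splits as (δ - a)(δ - a') with a = 6/5 + (1/20)*sqrt(226), a' = 6/5 - (1/20)*sqrt(226). At the order-2 pole a set g(δ) = (δ - a)^2*f(δ) = [-7/8] / (δ - a')^2.
Order-2 pole: residue = g'(a); g'(6/5 + (1/20)*sqrt(226)) = (875/25538)*sqrt(226), so the residue is (875/25538)*sqrt(226).
List the singular points by increasing real part (a conjugate pair: the negative imaginary part first).


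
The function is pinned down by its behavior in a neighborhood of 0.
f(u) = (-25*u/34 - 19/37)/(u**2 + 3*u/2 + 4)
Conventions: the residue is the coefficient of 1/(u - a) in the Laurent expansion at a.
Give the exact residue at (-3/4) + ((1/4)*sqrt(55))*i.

The residue is (-25/68) - ((191/138380)*sqrt(55))*i.

The factor u**2 + 3*u/2 + 4 splits as (u - a)(u - a') with a = (-3/4) + ((1/4)*sqrt(55))*i, a' = (-3/4) - ((1/4)*sqrt(55))*i. At the order-1 pole a set g(u) = (u - a)*f(u) = [-25*u/34 - 19/37] / (u - a').
Simple pole: residue = g(a) at a = (-3/4) + ((1/4)*sqrt(55))*i, which is (-25/68) - ((191/138380)*sqrt(55))*i.


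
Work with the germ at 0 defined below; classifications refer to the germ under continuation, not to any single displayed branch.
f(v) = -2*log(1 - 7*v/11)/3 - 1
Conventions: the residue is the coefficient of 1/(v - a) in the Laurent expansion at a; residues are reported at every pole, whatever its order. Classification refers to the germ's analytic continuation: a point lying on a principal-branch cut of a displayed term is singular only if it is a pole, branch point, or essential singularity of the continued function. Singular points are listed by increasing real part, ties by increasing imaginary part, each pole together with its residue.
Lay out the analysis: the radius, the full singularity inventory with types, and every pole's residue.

Radius of convergence at 0: 11/7.
At 11/7: a logarithmic branch point.

Branch term (-2/3)*log(1 - v/(11/7)): its argument vanishes at v = 11/7, a logarithmic branch point, modulus 11/7.
The radius of convergence is the smallest modulus among the singular points: 11/7.


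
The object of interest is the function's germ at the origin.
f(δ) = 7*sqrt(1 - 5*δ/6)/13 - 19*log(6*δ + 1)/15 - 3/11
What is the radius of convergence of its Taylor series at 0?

The radius of convergence is 1/6.

Branch term (7/13)*sqrt(1 - δ/(6/5)): its argument vanishes at δ = 6/5, a square-root branch point, modulus 6/5.
Branch term (-19/15)*log(1 - δ/(-1/6)): its argument vanishes at δ = -1/6, a logarithmic branch point, modulus 1/6.
The radius of convergence is the smallest modulus among the singular points: 1/6.


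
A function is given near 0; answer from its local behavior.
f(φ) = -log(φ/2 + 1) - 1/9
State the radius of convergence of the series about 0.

The radius of convergence is 2.

Branch term (-1)*log(1 - φ/(-2)): its argument vanishes at φ = -2, a logarithmic branch point, modulus 2.
The radius of convergence is the smallest modulus among the singular points: 2.


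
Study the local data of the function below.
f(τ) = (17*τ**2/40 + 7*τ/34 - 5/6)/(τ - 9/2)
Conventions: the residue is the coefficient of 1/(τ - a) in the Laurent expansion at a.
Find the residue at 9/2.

The residue is 70987/8160.

At the order-1 pole 9/2 set g(τ) = (τ - (9/2))*f(τ) = 17*τ**2/40 + 7*τ/34 - 5/6.
Simple pole: residue = g(a) at a = 9/2, which is 70987/8160.


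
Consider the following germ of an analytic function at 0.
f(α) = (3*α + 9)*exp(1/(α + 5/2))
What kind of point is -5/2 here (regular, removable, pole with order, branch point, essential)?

The exponent 1/(α - (-5/2)) has a pole at -5/2, so exp(1/(α - (-5/2))) takes every nonzero value near it: an essential singularity (not a pole of any order).

The point is an essential singularity.


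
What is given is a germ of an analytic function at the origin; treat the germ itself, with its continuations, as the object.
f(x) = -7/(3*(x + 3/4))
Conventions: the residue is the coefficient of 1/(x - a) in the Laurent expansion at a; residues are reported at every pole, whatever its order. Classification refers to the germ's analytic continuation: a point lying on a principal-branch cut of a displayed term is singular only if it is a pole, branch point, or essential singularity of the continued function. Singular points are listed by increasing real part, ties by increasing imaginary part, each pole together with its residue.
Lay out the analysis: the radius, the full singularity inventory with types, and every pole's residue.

Radius of convergence at 0: 3/4.
At -3/4: a pole of order 1; residue -7/3.

Denominator factor (x + 3/4): pole of order 1 at -3/4, modulus 3/4.
The radius of convergence is the smallest modulus among the singular points: 3/4.
At the order-1 pole -3/4 set g(x) = (x - (-3/4))*f(x) = -7/3.
Simple pole: residue = g(a) at a = -3/4, which is -7/3.


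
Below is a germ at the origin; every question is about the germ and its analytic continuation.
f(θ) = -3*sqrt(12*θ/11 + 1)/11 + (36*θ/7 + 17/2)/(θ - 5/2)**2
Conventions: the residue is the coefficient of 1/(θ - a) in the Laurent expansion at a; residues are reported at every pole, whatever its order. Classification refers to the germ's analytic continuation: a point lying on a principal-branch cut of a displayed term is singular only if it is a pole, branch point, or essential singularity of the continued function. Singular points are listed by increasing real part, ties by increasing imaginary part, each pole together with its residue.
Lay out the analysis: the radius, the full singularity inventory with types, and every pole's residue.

Radius of convergence at 0: 11/12.
At -11/12: an algebraic (square-root) branch point.
At 5/2: a pole of order 2; residue 36/7.

Denominator factor (θ - 5/2)^2: pole of order 2 at 5/2, modulus 5/2.
Branch term (-3/11)*sqrt(1 - θ/(-11/12)): its argument vanishes at θ = -11/12, a square-root branch point, modulus 11/12.
The radius of convergence is the smallest modulus among the singular points: 11/12.
The branch term is analytic at 5/2 and contributes nothing to the residue; only the rational part matters.
At the order-2 pole 5/2 set g(θ) = (θ - (5/2))^2*(rational part) = 36*θ/7 + 17/2.
Order-2 pole: residue = g'(a); g'(5/2) = 36/7, so the residue is 36/7.
List the singular points by increasing real part (a conjugate pair: the negative imaginary part first).


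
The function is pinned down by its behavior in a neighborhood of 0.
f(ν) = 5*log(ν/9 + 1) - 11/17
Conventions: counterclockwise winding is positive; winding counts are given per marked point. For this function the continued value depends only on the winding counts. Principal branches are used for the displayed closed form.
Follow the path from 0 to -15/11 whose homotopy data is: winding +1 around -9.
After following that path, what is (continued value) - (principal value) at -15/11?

Continued minus principal equals (10)*pi*i.

The rational part is single-valued and drops out of the difference; each branch term changes only by its own monodromy.
(5)*log(1 - ν/(-9)): each positive loop around -9 adds 2*pi*i to the log, so winding +1 contributes (5)*(1)*2*pi*i = (10)*pi*i.
Summing the contributions at ν = -15/11 gives (10)*pi*i.


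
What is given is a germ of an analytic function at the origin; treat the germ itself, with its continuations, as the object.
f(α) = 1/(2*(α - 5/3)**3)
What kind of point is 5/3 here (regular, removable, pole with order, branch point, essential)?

The point is a pole of order 3.

The denominator factor α - 5/3 vanishes at 5/3 and appears to the power 3; the numerator there equals 1/2, nonzero, and no other factor vanishes.
Hence a pole whose order is the multiplicity, 3.


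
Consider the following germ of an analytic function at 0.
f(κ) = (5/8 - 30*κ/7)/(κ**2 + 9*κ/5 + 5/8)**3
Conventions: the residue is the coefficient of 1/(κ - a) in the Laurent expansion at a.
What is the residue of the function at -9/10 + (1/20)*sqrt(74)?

The factor κ**2 + 9*κ/5 + 5/8 splits as (κ - a)(κ - a') with a = -9/10 + (1/20)*sqrt(74), a' = -9/10 - (1/20)*sqrt(74). At the order-3 pole a set g(κ) = (κ - a)^3*f(κ) = [5/8 - 30*κ/7] / (κ - a')^3.
Order-3 pole: residue = g''(a)/2; g''(-9/10 + (1/20)*sqrt(74)) = (4706250/354571)*sqrt(74), so the residue is (2353125/354571)*sqrt(74).

The residue is (2353125/354571)*sqrt(74).


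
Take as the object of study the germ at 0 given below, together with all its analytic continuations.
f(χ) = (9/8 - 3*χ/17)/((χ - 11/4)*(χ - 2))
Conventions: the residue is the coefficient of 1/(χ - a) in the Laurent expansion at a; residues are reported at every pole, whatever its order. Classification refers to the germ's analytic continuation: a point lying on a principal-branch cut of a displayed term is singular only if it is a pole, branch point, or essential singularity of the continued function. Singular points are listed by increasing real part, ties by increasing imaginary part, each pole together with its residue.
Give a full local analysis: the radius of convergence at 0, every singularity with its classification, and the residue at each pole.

Radius of convergence at 0: 2.
At 2: a pole of order 1; residue -35/34.
At 11/4: a pole of order 1; residue 29/34.

Denominator factor (χ - 11/4): pole of order 1 at 11/4, modulus 11/4.
Denominator factor (χ - 2): pole of order 1 at 2, modulus 2.
The radius of convergence is the smallest modulus among the singular points: 2.
At the order-1 pole 2 set g(χ) = (χ - (2))*f(χ) = (9/8 - 3*χ/17)/(χ - 11/4).
Simple pole: residue = g(a) at a = 2, which is -35/34.
At the order-1 pole 11/4 set g(χ) = (χ - (11/4))*f(χ) = (9/8 - 3*χ/17)/(χ - 2).
Simple pole: residue = g(a) at a = 11/4, which is 29/34.
List the singular points by increasing real part (a conjugate pair: the negative imaginary part first).


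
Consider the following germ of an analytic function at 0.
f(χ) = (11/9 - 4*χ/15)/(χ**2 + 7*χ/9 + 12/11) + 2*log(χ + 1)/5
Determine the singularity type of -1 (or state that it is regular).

The term (2/5)*log(1 - χ/(-1)) has argument 1 - -1/(-1) = 0 at -1: a logarithmic (infinitely-sheeted) branch point; the remaining terms are analytic or single-valued there.

The point is a logarithmic branch point.


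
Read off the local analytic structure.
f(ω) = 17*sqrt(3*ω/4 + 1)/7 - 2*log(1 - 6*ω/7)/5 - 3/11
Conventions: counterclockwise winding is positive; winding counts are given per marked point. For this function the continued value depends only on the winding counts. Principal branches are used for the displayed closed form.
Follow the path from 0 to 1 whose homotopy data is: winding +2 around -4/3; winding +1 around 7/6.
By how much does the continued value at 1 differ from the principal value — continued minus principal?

The rational part is single-valued and drops out of the difference; each branch term changes only by its own monodromy.
(-2/5)*log(1 - ω/(7/6)): each positive loop around 7/6 adds 2*pi*i to the log, so winding +1 contributes (-2/5)*(1)*2*pi*i = -(4/5)*pi*i.
(17/7)*sqrt(1 - ω/(-4/3)): winding +2 is even, the square root returns to the same sheet, contribution 0.
Summing the contributions at ω = 1 gives -(4/5)*pi*i.

Continued minus principal equals -(4/5)*pi*i.


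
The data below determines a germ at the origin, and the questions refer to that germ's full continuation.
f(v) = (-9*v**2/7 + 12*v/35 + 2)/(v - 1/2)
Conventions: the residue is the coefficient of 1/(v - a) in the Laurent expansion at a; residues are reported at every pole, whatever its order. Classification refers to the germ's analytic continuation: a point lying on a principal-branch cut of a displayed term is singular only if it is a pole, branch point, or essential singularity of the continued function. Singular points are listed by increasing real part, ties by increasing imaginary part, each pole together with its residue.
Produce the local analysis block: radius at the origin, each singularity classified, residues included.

Denominator factor (v - 1/2): pole of order 1 at 1/2, modulus 1/2.
The radius of convergence is the smallest modulus among the singular points: 1/2.
At the order-1 pole 1/2 set g(v) = (v - (1/2))*f(v) = -9*v**2/7 + 12*v/35 + 2.
Simple pole: residue = g(a) at a = 1/2, which is 37/20.

Radius of convergence at 0: 1/2.
At 1/2: a pole of order 1; residue 37/20.


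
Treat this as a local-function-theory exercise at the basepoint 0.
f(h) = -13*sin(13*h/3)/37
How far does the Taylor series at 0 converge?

The radius of convergence is infinite.

The factor sin(13*h/3) is entire and contributes no finite singular point.
The polynomial part has no poles.
No finite singular points: the Taylor series at 0 converges everywhere.


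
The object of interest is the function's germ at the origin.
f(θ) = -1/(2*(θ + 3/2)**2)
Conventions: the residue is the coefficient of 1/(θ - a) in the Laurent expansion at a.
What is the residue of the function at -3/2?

The residue is 0.

At the order-2 pole -3/2 set g(θ) = (θ - (-3/2))^2*f(θ) = -1/2.
Order-2 pole: residue = g'(a); g'(-3/2) = 0, so the residue is 0.


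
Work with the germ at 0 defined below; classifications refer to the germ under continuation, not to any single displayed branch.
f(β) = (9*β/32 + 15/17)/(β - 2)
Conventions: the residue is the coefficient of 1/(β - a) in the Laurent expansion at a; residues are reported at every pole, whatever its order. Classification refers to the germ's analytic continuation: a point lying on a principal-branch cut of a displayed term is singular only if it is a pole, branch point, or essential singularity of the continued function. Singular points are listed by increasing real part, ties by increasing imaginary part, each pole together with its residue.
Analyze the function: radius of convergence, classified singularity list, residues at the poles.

Radius of convergence at 0: 2.
At 2: a pole of order 1; residue 393/272.

Denominator factor (β - 2): pole of order 1 at 2, modulus 2.
The radius of convergence is the smallest modulus among the singular points: 2.
At the order-1 pole 2 set g(β) = (β - (2))*f(β) = 9*β/32 + 15/17.
Simple pole: residue = g(a) at a = 2, which is 393/272.


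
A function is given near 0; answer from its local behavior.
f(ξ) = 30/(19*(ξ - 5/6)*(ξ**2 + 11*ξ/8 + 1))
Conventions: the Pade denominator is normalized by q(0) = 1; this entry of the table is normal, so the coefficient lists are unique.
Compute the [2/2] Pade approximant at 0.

The Pade approximant has numerator coefficients [-36/19, 11232/4807, -20736/4807]; denominator coefficients [1, -10709/10120, 649/460].


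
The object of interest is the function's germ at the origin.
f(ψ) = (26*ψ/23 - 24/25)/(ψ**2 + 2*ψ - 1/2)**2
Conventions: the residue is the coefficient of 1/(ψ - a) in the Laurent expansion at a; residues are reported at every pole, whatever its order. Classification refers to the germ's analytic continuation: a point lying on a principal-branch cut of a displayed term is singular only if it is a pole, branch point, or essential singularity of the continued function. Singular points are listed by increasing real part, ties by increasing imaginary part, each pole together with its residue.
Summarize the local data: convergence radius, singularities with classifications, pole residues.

Radius of convergence at 0: -1 + (1/2)*sqrt(6).
At -1 - (1/2)*sqrt(6): a pole of order 2; residue -(601/5175)*sqrt(6).
At -1 + (1/2)*sqrt(6): a pole of order 2; residue (601/5175)*sqrt(6).

Denominator factor (ψ**2 + 2*ψ - 1/2)^2: discriminant 6, real irrational roots -1 + (1/2)*sqrt(6) and -1 - (1/2)*sqrt(6); poles of order 2, moduli -1 + (1/2)*sqrt(6) and 1 + (1/2)*sqrt(6).
The radius of convergence is the smallest modulus among the singular points: -1 + (1/2)*sqrt(6).
The factor ψ**2 + 2*ψ - 1/2 splits as (ψ - a)(ψ - a') with a = -1 - (1/2)*sqrt(6), a' = -1 + (1/2)*sqrt(6). At the order-2 pole a set g(ψ) = (ψ - a)^2*f(ψ) = [26*ψ/23 - 24/25] / (ψ - a')^2.
Order-2 pole: residue = g'(a); g'(-1 - (1/2)*sqrt(6)) = -(601/5175)*sqrt(6), so the residue is -(601/5175)*sqrt(6).
The factor ψ**2 + 2*ψ - 1/2 splits as (ψ - a)(ψ - a') with a = -1 + (1/2)*sqrt(6), a' = -1 - (1/2)*sqrt(6). At the order-2 pole a set g(ψ) = (ψ - a)^2*f(ψ) = [26*ψ/23 - 24/25] / (ψ - a')^2.
Order-2 pole: residue = g'(a); g'(-1 + (1/2)*sqrt(6)) = (601/5175)*sqrt(6), so the residue is (601/5175)*sqrt(6).
List the singular points by increasing real part (a conjugate pair: the negative imaginary part first).


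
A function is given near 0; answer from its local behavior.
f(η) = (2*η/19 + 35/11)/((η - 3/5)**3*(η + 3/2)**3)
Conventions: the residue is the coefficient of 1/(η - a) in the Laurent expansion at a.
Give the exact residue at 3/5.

At the order-3 pole 3/5 set g(η) = (η - (3/5))^3*f(η) = (2*η/19 + 35/11)/(η + 3/2)**3.
Order-3 pole: residue = g''(a)/2; g''(3/5) = 262040000/284525703, so the residue is 131020000/284525703.

The residue is 131020000/284525703.


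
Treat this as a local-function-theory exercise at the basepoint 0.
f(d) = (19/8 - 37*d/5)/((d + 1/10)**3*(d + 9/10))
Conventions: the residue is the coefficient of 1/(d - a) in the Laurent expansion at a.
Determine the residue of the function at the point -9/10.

At the order-1 pole -9/10 set g(d) = (d - (-9/10))*f(d) = (19/8 - 37*d/5)/(d + 1/10)**3.
Simple pole: residue = g(a) at a = -9/10, which is -9035/512.

The residue is -9035/512.


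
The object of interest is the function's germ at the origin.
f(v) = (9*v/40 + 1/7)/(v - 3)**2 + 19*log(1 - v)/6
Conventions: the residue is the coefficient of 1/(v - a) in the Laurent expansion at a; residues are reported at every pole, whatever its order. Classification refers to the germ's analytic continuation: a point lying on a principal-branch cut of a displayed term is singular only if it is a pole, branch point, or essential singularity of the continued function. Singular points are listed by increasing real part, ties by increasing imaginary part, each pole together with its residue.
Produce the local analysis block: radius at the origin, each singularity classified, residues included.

Denominator factor (v - 3)^2: pole of order 2 at 3, modulus 3.
Branch term (19/6)*log(1 - v/(1)): its argument vanishes at v = 1, a logarithmic branch point, modulus 1.
The radius of convergence is the smallest modulus among the singular points: 1.
The branch term is analytic at 3 and contributes nothing to the residue; only the rational part matters.
At the order-2 pole 3 set g(v) = (v - (3))^2*(rational part) = 9*v/40 + 1/7.
Order-2 pole: residue = g'(a); g'(3) = 9/40, so the residue is 9/40.
List the singular points by increasing real part (a conjugate pair: the negative imaginary part first).

Radius of convergence at 0: 1.
At 1: a logarithmic branch point.
At 3: a pole of order 2; residue 9/40.


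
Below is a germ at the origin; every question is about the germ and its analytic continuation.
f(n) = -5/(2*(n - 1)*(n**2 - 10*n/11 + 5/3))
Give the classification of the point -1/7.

The point is a regular point.

Denominator factors: n - 1 = -8/7 at n = -1/7; n**2 - 10*n/11 + 5/3 = 2938/1617 at n = -1/7 — none vanishes.
So the germ continues analytically to -1/7.


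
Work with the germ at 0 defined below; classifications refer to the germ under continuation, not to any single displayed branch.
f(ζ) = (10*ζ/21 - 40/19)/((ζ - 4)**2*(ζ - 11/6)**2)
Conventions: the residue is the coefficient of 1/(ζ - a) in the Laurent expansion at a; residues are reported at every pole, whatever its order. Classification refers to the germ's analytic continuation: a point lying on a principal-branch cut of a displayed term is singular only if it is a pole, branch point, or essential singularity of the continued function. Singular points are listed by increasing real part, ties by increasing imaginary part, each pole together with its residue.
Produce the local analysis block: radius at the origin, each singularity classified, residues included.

Denominator factor (ζ - 11/6)^2: pole of order 2 at 11/6, modulus 11/6.
Denominator factor (ζ - 4)^2: pole of order 2 at 4, modulus 4.
The radius of convergence is the smallest modulus among the singular points: 11/6.
At the order-2 pole 11/6 set g(ζ) = (ζ - (11/6))^2*f(ζ) = (10*ζ/21 - 40/19)/(ζ - 4)**2.
Order-2 pole: residue = g'(a); g'(11/6) = -5880/41743, so the residue is -5880/41743.
At the order-2 pole 4 set g(ζ) = (ζ - (4))^2*f(ζ) = (10*ζ/21 - 40/19)/(ζ - 11/6)**2.
Order-2 pole: residue = g'(a); g'(4) = 5880/41743, so the residue is 5880/41743.
List the singular points by increasing real part (a conjugate pair: the negative imaginary part first).

Radius of convergence at 0: 11/6.
At 11/6: a pole of order 2; residue -5880/41743.
At 4: a pole of order 2; residue 5880/41743.


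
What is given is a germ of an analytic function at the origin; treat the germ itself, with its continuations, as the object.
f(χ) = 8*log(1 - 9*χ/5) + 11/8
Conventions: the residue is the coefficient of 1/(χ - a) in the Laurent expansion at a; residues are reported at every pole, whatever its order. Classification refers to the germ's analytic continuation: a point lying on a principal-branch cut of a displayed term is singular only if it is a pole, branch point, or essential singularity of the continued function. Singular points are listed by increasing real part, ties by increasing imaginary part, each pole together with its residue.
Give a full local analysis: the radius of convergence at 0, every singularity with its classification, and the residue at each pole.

Branch term (8)*log(1 - χ/(5/9)): its argument vanishes at χ = 5/9, a logarithmic branch point, modulus 5/9.
The radius of convergence is the smallest modulus among the singular points: 5/9.

Radius of convergence at 0: 5/9.
At 5/9: a logarithmic branch point.


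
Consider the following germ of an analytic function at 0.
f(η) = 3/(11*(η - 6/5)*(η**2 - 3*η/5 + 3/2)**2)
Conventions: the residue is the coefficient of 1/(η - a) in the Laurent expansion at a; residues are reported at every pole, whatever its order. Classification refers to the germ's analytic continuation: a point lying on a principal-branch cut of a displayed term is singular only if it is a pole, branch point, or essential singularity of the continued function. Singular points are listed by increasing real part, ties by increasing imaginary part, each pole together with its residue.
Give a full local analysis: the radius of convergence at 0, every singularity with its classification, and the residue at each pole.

Radius of convergence at 0: 6/5.
At (3/10) - ((1/10)*sqrt(141))*i: a pole of order 2; residue (-1250/45177) - ((105000/33265331)*sqrt(141))*i.
At (3/10) + ((1/10)*sqrt(141))*i: a pole of order 2; residue (-1250/45177) + ((105000/33265331)*sqrt(141))*i.
At 6/5: a pole of order 1; residue 2500/45177.


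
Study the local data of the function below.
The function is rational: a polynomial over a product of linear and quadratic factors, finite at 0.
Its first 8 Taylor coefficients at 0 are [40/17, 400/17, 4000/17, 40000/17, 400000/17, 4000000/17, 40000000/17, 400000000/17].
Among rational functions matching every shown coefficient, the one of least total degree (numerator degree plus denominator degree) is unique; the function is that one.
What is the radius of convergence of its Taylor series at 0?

The radius of convergence is 1/10.

No rational of total degree below 1 reproduces all 8 coefficients; solving the [0/1] Pade equations on them gives f(ε) = -4/(17*(ε - 1/10)), whose expansion matches every shown term.
Denominator factor (ε - 1/10): pole of order 1 at 1/10, modulus 1/10.
The radius of convergence is the smallest modulus among the singular points: 1/10.


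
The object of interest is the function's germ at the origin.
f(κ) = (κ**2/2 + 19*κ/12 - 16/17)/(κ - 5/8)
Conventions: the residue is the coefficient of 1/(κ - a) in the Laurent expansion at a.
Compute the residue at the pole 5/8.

At the order-1 pole 5/8 set g(κ) = (κ - (5/8))*f(κ) = κ**2/2 + 19*κ/12 - 16/17.
Simple pole: residue = g(a) at a = 5/8, which is 1591/6528.

The residue is 1591/6528.


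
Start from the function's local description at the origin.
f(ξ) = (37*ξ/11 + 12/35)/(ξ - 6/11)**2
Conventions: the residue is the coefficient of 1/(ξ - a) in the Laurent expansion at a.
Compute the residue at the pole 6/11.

The residue is 37/11.

At the order-2 pole 6/11 set g(ξ) = (ξ - (6/11))^2*f(ξ) = 37*ξ/11 + 12/35.
Order-2 pole: residue = g'(a); g'(6/11) = 37/11, so the residue is 37/11.


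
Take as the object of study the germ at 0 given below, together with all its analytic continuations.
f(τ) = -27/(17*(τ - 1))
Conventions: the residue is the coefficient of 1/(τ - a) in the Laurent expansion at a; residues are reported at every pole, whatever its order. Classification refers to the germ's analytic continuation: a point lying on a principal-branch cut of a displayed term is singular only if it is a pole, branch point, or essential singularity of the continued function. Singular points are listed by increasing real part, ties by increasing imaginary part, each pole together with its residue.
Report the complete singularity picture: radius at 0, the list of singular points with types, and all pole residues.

Denominator factor (τ - 1): pole of order 1 at 1, modulus 1.
The radius of convergence is the smallest modulus among the singular points: 1.
At the order-1 pole 1 set g(τ) = (τ - (1))*f(τ) = -27/17.
Simple pole: residue = g(a) at a = 1, which is -27/17.

Radius of convergence at 0: 1.
At 1: a pole of order 1; residue -27/17.


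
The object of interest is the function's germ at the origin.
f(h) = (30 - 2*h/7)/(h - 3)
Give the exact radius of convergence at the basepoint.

Denominator factor (h - 3): pole of order 1 at 3, modulus 3.
The radius of convergence is the smallest modulus among the singular points: 3.

The radius of convergence is 3.


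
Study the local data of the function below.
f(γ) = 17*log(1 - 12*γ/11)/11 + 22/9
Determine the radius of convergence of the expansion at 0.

Branch term (17/11)*log(1 - γ/(11/12)): its argument vanishes at γ = 11/12, a logarithmic branch point, modulus 11/12.
The radius of convergence is the smallest modulus among the singular points: 11/12.

The radius of convergence is 11/12.


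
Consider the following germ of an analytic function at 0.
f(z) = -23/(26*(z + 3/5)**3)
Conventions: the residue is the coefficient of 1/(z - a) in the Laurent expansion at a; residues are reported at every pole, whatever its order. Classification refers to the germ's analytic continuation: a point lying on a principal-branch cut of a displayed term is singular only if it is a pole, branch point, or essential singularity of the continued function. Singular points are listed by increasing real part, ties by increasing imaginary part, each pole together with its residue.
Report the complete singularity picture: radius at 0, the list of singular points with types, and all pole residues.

Denominator factor (z + 3/5)^3: pole of order 3 at -3/5, modulus 3/5.
The radius of convergence is the smallest modulus among the singular points: 3/5.
At the order-3 pole -3/5 set g(z) = (z - (-3/5))^3*f(z) = -23/26.
Order-3 pole: residue = g''(a)/2; g''(-3/5) = 0, so the residue is 0.

Radius of convergence at 0: 3/5.
At -3/5: a pole of order 3; residue 0.


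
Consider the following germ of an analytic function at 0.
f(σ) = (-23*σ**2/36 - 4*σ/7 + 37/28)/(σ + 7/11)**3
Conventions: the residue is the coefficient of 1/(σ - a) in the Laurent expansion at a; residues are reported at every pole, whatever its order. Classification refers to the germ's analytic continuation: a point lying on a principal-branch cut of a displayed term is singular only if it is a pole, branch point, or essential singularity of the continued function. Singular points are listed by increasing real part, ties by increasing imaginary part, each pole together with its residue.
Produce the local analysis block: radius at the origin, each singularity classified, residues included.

Denominator factor (σ + 7/11)^3: pole of order 3 at -7/11, modulus 7/11.
The radius of convergence is the smallest modulus among the singular points: 7/11.
At the order-3 pole -7/11 set g(σ) = (σ - (-7/11))^3*f(σ) = -23*σ**2/36 - 4*σ/7 + 37/28.
Order-3 pole: residue = g''(a)/2; g''(-7/11) = -23/18, so the residue is -23/36.

Radius of convergence at 0: 7/11.
At -7/11: a pole of order 3; residue -23/36.


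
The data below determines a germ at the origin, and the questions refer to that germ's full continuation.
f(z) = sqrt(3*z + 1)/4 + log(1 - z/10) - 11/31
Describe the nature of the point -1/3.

The point is an algebraic (square-root) branch point.

The term (1/4)*sqrt(1 - z/(-1/3)) has argument 1 - -1/3/(-1/3) = 0 at -1/3: a square-root (algebraic, two-sheeted) branch point; the remaining terms are analytic or single-valued there.


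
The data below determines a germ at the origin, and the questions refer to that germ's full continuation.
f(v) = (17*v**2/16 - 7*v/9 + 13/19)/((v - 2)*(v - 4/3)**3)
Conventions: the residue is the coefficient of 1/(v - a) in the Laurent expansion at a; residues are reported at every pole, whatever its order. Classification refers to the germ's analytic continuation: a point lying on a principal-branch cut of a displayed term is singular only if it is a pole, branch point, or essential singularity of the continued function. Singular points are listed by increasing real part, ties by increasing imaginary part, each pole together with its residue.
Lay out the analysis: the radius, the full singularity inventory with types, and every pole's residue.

Denominator factor (v - 4/3)^3: pole of order 3 at 4/3, modulus 4/3.
Denominator factor (v - 2): pole of order 1 at 2, modulus 2.
The radius of convergence is the smallest modulus among the singular points: 4/3.
At the order-3 pole 4/3 set g(v) = (v - (4/3))^3*f(v) = (17*v**2/16 - 7*v/9 + 13/19)/(v - 2).
Order-3 pole: residue = g''(a)/2; g''(4/3) = -6933/304, so the residue is -6933/608.
At the order-1 pole 2 set g(v) = (v - (2))*f(v) = (17*v**2/16 - 7*v/9 + 13/19)/(v - 4/3)**3.
Simple pole: residue = g(a) at a = 2, which is 6933/608.
List the singular points by increasing real part (a conjugate pair: the negative imaginary part first).

Radius of convergence at 0: 4/3.
At 4/3: a pole of order 3; residue -6933/608.
At 2: a pole of order 1; residue 6933/608.


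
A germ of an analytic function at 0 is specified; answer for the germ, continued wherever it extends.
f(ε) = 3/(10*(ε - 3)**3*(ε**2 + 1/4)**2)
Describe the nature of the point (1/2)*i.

The denominator factor ε**2 + 1/4 vanishes at (1/2)*i and appears to the power 2; the numerator there equals 3/10, nonzero, and no other factor vanishes.
Hence a pole whose order is the multiplicity, 2.

The point is a pole of order 2.


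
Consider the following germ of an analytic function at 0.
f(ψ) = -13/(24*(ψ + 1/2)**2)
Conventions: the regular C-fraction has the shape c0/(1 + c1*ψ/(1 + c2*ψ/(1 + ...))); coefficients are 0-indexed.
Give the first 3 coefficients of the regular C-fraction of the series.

Taylor coefficients (expand at 0): a_0 = -13/6, a_1 = 26/3, a_2 = -26.
c0 = a_0 = -13/6. Peel one level at a time: if S = 1 + c*ψ/S' with S'(0) = 1, then c is the ψ-coefficient of S and S' = c*ψ/(S - 1).
S_1 = c0/f = 1 + (4)*ψ + (4)*ψ^2 + ...; c1 = 4.
S_2 = c1*ψ/(S_1 - 1) = 1 + (-1)*ψ + ...; c2 = -1.

The regular C-fraction coefficients are [-13/6, 4, -1].


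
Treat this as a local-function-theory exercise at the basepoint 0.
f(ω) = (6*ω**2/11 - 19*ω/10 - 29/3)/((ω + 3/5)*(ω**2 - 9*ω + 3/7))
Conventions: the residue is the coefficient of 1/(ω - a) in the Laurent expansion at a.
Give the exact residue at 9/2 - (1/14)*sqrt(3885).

The factor ω**2 - 9*ω + 3/7 splits as (ω - a)(ω - a') with a = 9/2 - (1/14)*sqrt(3885), a' = 9/2 + (1/14)*sqrt(3885). At the order-1 pole a set g(ω) = (ω - a)*f(ω) = [(6*ω**2/11 - 19*ω/10 - 29/3)/(ω + 3/5)] / (ω - a').
Simple pole: residue = g(a) at a = 9/2 - (1/14)*sqrt(3885), which is 135203/142956 + (316301/26446860)*sqrt(3885).

The residue is 135203/142956 + (316301/26446860)*sqrt(3885).


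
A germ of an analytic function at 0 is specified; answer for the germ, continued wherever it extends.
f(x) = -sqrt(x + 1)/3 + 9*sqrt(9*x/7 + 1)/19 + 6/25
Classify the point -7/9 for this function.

The term (9/19)*sqrt(1 - x/(-7/9)) has argument 1 - -7/9/(-7/9) = 0 at -7/9: a square-root (algebraic, two-sheeted) branch point; the remaining terms are analytic or single-valued there.

The point is an algebraic (square-root) branch point.


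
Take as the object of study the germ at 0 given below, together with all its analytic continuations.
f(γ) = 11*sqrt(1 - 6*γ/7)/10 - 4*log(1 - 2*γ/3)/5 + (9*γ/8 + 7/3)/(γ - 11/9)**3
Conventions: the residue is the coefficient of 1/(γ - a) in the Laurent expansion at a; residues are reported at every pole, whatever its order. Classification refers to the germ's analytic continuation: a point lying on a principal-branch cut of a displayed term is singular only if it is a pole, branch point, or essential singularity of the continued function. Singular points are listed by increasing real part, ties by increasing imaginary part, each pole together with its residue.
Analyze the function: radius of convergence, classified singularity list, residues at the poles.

Radius of convergence at 0: 7/6.
At 7/6: an algebraic (square-root) branch point.
At 11/9: a pole of order 3; residue 0.
At 3/2: a logarithmic branch point.

Denominator factor (γ - 11/9)^3: pole of order 3 at 11/9, modulus 11/9.
Branch term (11/10)*sqrt(1 - γ/(7/6)): its argument vanishes at γ = 7/6, a square-root branch point, modulus 7/6.
Branch term (-4/5)*log(1 - γ/(3/2)): its argument vanishes at γ = 3/2, a logarithmic branch point, modulus 3/2.
The radius of convergence is the smallest modulus among the singular points: 7/6.
The branch terms are analytic at 11/9 and contribute nothing to the residue; only the rational part matters.
At the order-3 pole 11/9 set g(γ) = (γ - (11/9))^3*(rational part) = 9*γ/8 + 7/3.
Order-3 pole: residue = g''(a)/2; g''(11/9) = 0, so the residue is 0.
List the singular points by increasing real part (a conjugate pair: the negative imaginary part first).


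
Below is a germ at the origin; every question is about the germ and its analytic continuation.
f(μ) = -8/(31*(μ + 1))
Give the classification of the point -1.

The denominator factor μ + 1 vanishes at -1 and appears to the power 1; the numerator there equals -8/31, nonzero, and no other factor vanishes.
Hence a pole whose order is the multiplicity, 1.

The point is a pole of order 1.


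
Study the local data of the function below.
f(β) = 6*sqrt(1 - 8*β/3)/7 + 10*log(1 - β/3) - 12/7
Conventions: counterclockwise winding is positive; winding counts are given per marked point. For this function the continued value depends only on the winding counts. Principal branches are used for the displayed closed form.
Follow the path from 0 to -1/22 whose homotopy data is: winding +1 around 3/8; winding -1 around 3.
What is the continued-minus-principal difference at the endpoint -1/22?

The rational part is single-valued and drops out of the difference; each branch term changes only by its own monodromy.
(6/7)*sqrt(1 - β/(3/8)): winding +1 is odd, the square root flips sign, contributing -2*(6/7)*sqrt(1 - (-1/22)/(3/8)) = -2*(6/7)*sqrt(37/33) = -(4/77)*sqrt(1221).
(10)*log(1 - β/(3)): each positive loop around 3 adds 2*pi*i to the log, so winding -1 contributes (10)*(-1)*2*pi*i = -(20)*pi*i.
Summing the contributions at β = -1/22 gives (-(4/77)*sqrt(1221)) - ((20)*pi)*i.

Continued minus principal equals (-(4/77)*sqrt(1221)) - ((20)*pi)*i.


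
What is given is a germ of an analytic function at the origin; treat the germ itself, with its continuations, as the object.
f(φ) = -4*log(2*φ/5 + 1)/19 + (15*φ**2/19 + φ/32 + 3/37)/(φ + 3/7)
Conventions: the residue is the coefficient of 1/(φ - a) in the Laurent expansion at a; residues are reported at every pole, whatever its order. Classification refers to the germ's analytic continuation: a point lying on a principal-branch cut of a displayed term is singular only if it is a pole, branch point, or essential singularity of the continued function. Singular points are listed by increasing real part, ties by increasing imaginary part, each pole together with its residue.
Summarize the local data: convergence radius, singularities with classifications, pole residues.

Radius of convergence at 0: 3/7.
At -5/2: a logarithmic branch point.
At -3/7: a pole of order 1; residue 234453/1102304.

Denominator factor (φ + 3/7): pole of order 1 at -3/7, modulus 3/7.
Branch term (-4/19)*log(1 - φ/(-5/2)): its argument vanishes at φ = -5/2, a logarithmic branch point, modulus 5/2.
The radius of convergence is the smallest modulus among the singular points: 3/7.
The branch term is analytic at -3/7 and contributes nothing to the residue; only the rational part matters.
At the order-1 pole -3/7 set g(φ) = (φ - (-3/7))*(rational part) = 15*φ**2/19 + φ/32 + 3/37.
Simple pole: residue = g(a) at a = -3/7, which is 234453/1102304.
List the singular points by increasing real part (a conjugate pair: the negative imaginary part first).
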